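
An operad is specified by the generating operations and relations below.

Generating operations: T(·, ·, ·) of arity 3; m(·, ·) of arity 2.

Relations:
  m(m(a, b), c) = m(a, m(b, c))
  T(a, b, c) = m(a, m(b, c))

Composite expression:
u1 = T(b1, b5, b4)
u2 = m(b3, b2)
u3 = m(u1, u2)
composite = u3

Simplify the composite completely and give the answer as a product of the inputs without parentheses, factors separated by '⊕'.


b1 ⊕ b5 ⊕ b4 ⊕ b3 ⊕ b2


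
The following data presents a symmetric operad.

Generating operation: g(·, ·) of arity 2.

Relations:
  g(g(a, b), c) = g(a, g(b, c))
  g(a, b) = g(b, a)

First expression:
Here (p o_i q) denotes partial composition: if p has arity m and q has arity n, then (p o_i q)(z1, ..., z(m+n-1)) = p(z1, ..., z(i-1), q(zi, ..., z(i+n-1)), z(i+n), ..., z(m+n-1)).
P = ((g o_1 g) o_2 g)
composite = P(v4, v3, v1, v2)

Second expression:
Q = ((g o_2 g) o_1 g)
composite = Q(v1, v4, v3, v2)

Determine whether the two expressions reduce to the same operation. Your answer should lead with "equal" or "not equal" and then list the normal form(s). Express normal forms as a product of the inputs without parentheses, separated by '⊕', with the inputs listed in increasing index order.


equal; the common form is v1 ⊕ v2 ⊕ v3 ⊕ v4


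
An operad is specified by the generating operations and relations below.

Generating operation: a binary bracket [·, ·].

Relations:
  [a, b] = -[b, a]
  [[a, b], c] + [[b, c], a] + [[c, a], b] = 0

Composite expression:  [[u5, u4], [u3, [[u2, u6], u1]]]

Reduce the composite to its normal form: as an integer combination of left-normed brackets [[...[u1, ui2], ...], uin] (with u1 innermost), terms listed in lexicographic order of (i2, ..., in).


[[[[[u1, u2], u6], u3], u4], u5] - [[[[[u1, u2], u6], u3], u5], u4] - [[[[[u1, u6], u2], u3], u4], u5] + [[[[[u1, u6], u2], u3], u5], u4]

A multilinear Lie element is pinned by u1-initial words (u1 innermost).
Composite bracket: [[u5, u4], [u3, [[u2, u6], u1]]]
Expanding via [a, b] = ab - ba: 32 signed words (2^5 = 32).
Only words starting with u1 matter:
  u1u2u6u3u4u5 appears with sign +1, giving the term +[[[[[u1, u2], u6], u3], u4], u5]
  u1u2u6u3u5u4 appears with sign -1, giving the term -[[[[[u1, u2], u6], u3], u5], u4]
  u1u6u2u3u4u5 appears with sign -1, giving the term -[[[[[u1, u6], u2], u3], u4], u5]
  u1u6u2u3u5u4 appears with sign +1, giving the term +[[[[[u1, u6], u2], u3], u5], u4]


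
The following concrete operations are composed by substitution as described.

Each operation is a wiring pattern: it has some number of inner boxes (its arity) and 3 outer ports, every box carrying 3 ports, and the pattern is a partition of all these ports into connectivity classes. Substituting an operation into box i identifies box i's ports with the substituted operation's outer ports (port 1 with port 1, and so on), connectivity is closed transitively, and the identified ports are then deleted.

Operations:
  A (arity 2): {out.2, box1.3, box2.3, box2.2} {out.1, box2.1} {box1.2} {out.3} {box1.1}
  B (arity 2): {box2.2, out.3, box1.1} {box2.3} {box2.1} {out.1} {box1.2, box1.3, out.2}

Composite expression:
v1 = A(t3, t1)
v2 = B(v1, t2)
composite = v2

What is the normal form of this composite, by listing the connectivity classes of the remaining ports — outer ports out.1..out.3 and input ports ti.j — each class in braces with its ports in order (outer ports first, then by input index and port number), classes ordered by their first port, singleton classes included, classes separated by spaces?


{out.1} {out.2, t1.2, t1.3, t3.3} {out.3, t1.1, t2.2} {t2.1} {t2.3} {t3.1} {t3.2}

Treat the ports identified at B as solder joints: merge, then drop.
stage A: inputs (t3, t1), connectivity {out.1, t1.1} {out.2, t1.2, t1.3, t3.3} {out.3} {t3.1} {t3.2}, out.j its boundary
stage B: inputs (t3, t1, t2), connectivity {out.1} {out.2, t1.2, t1.3, t3.3} {out.3, t1.1, t2.2} {t2.1} {t2.3} {t3.1} {t3.2}, out.j its boundary


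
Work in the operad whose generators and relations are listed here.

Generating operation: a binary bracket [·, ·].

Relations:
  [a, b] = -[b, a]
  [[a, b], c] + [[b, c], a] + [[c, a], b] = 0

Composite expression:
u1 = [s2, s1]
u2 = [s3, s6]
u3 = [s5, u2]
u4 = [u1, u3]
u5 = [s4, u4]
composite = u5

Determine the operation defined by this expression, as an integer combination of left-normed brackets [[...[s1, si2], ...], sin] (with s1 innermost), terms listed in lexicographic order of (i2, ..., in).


-[[[[[s1, s2], s3], s6], s5], s4] + [[[[[s1, s2], s5], s3], s6], s4] - [[[[[s1, s2], s5], s6], s3], s4] + [[[[[s1, s2], s6], s3], s5], s4]

Left-normed coefficients sit on the s1-initial expansion words.
Composite bracket: [s4, [[s2, s1], [s5, [s3, s6]]]]
Full expansion: 32 signed words from ab - ba (2^5 = 32).
Words beginning with s1 determine it all:
  sign of s1s2s3s6s5s4 is -1, so it contributes -[[[[[s1, s2], s3], s6], s5], s4]
  sign of s1s2s5s3s6s4 is +1, so it contributes +[[[[[s1, s2], s5], s3], s6], s4]
  sign of s1s2s5s6s3s4 is -1, so it contributes -[[[[[s1, s2], s5], s6], s3], s4]
  sign of s1s2s6s3s5s4 is +1, so it contributes +[[[[[s1, s2], s6], s3], s5], s4]


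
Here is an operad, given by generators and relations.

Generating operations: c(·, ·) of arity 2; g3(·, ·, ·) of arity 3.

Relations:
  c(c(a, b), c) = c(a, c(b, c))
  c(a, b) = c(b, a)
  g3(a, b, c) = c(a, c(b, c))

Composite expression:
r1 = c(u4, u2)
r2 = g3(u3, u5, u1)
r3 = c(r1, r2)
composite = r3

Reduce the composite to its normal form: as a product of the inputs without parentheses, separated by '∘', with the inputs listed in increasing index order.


u1 ∘ u2 ∘ u3 ∘ u4 ∘ u5

With c associative and commutative, the u-input set is all that matters.
c(u4, u2) unparenthesizes to u4 ∘ u2
g3(u3, u5, u1) unparenthesizes to u3 ∘ u5 ∘ u1
c(c(u4, u2), g3(u3, u5, u1)) unparenthesizes to u4 ∘ u2 ∘ u3 ∘ u5 ∘ u1
putting the inputs in ascending order: u1 ∘ u2 ∘ u3 ∘ u4 ∘ u5


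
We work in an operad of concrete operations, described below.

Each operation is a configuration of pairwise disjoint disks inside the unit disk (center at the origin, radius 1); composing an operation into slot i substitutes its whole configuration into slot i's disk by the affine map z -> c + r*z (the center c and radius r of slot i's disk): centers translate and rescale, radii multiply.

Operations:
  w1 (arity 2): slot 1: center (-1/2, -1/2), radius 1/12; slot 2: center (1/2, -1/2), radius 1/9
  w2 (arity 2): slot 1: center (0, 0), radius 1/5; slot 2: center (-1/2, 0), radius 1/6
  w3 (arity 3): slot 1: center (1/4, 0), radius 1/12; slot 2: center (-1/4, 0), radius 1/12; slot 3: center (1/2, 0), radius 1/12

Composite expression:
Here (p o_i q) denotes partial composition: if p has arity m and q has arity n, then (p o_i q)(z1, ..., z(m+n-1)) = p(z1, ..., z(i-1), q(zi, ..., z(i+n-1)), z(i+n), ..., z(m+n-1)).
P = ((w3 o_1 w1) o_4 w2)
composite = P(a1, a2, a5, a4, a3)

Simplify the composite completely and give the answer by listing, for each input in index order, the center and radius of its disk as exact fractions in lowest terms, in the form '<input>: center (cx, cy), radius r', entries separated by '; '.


a1: center (5/24, -1/24), radius 1/144; a2: center (7/24, -1/24), radius 1/108; a3: center (11/24, 0), radius 1/72; a4: center (1/2, 0), radius 1/60; a5: center (-1/4, 0), radius 1/12

Each a-disk chains the slot maps above it in w3; radii multiply.
a1 passes through 2 substitutions, ending at center (5/24, -1/24), radius 1/144
a2 passes through 2 substitutions, ending at center (7/24, -1/24), radius 1/108
a5 passes through 1 substitution, ending at center (-1/4, 0), radius 1/12
a4 passes through 2 substitutions, ending at center (1/2, 0), radius 1/60
a3 passes through 2 substitutions, ending at center (11/24, 0), radius 1/72


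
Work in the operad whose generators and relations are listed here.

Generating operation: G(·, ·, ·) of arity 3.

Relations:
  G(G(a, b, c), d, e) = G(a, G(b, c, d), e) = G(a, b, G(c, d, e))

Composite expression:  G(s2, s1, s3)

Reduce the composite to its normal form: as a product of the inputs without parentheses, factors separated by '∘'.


All parenthesizations of G agree; list the s-inputs left to right.
G(s2, s1, s3) flattens to s2 ∘ s1 ∘ s3

s2 ∘ s1 ∘ s3


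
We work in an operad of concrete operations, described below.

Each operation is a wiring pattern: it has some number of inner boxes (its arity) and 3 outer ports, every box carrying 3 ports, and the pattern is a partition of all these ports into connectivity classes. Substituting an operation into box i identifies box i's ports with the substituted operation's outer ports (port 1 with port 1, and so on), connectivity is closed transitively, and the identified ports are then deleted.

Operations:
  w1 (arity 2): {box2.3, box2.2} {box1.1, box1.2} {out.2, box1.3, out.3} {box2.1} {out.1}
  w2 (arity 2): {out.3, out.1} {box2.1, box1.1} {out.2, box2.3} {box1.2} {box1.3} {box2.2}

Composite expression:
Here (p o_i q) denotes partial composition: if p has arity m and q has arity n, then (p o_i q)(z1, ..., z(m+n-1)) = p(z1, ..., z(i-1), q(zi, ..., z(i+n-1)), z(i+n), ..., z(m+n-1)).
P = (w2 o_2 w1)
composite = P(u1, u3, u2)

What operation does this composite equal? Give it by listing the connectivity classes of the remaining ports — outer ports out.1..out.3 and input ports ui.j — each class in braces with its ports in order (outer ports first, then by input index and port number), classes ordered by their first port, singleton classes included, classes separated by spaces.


{out.1, out.3} {out.2, u3.3} {u1.1} {u1.2} {u1.3} {u2.1} {u2.2, u2.3} {u3.1, u3.2}

Substituting into w2 glues patterns; closure does the rest.
stage w1: inputs (u3, u2), connectivity {out.1} {out.2, out.3, u3.3} {u2.1} {u2.2, u2.3} {u3.1, u3.2}, out.j its boundary
stage w2: inputs (u1, u3, u2), connectivity {out.1, out.3} {out.2, u3.3} {u1.1} {u1.2} {u1.3} {u2.1} {u2.2, u2.3} {u3.1, u3.2}, out.j its boundary


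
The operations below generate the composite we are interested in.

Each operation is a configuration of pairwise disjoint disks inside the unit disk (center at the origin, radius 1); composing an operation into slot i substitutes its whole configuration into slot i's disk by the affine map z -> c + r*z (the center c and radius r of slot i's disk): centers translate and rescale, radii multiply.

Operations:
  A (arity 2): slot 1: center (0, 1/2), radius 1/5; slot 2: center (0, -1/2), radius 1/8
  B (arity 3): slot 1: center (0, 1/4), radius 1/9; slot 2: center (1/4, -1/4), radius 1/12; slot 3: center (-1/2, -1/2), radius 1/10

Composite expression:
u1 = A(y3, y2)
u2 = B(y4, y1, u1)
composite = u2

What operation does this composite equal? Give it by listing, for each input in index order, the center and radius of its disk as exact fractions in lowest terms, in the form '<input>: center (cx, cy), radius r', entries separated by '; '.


y1: center (1/4, -1/4), radius 1/12; y2: center (-1/2, -11/20), radius 1/80; y3: center (-1/2, -9/20), radius 1/50; y4: center (0, 1/4), radius 1/9


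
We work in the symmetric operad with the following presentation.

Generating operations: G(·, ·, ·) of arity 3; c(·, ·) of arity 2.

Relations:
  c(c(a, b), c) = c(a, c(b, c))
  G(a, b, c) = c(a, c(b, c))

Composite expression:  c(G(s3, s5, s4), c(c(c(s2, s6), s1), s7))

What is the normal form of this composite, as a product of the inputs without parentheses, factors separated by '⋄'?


s3 ⋄ s5 ⋄ s4 ⋄ s2 ⋄ s6 ⋄ s1 ⋄ s7

All parenthesizations of c agree; list the s-inputs left to right.
G(s3, s5, s4) flattens to s3 ⋄ s5 ⋄ s4
c(s2, s6) flattens to s2 ⋄ s6
c(c(s2, s6), s1) flattens to s2 ⋄ s6 ⋄ s1
c(c(c(s2, s6), s1), s7) flattens to s2 ⋄ s6 ⋄ s1 ⋄ s7
c(G(s3, s5, s4), c(c(c(s2, s6), s1), s7)) flattens to s3 ⋄ s5 ⋄ s4 ⋄ s2 ⋄ s6 ⋄ s1 ⋄ s7


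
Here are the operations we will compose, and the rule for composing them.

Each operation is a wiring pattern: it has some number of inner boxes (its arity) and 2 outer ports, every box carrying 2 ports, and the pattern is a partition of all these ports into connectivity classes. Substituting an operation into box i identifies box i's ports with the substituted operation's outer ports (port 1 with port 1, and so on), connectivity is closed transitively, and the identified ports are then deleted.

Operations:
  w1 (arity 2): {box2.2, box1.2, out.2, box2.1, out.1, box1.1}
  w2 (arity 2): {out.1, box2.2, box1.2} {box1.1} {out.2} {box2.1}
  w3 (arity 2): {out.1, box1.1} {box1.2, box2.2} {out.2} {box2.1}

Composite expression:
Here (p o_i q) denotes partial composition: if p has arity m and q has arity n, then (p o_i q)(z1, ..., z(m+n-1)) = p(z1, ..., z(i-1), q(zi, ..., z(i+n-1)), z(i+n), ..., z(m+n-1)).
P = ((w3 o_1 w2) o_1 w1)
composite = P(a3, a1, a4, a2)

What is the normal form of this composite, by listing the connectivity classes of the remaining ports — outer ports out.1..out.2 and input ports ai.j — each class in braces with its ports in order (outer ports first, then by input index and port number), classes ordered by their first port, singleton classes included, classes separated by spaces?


{out.1, a1.1, a1.2, a3.1, a3.2, a4.2} {out.2} {a2.1} {a2.2} {a4.1}

After gluing at w3, chains via deleted ports link the a-ports.
w1 over (a3, a1) gives {out.1, out.2, a1.1, a1.2, a3.1, a3.2}, out.j being that stage's outer ports
w2 over (a3, a1, a4) gives {out.1, a1.1, a1.2, a3.1, a3.2, a4.2} {out.2} {a4.1}, out.j being that stage's outer ports
w3 over (a3, a1, a4, a2) gives {out.1, a1.1, a1.2, a3.1, a3.2, a4.2} {out.2} {a2.1} {a2.2} {a4.1}, out.j being that stage's outer ports


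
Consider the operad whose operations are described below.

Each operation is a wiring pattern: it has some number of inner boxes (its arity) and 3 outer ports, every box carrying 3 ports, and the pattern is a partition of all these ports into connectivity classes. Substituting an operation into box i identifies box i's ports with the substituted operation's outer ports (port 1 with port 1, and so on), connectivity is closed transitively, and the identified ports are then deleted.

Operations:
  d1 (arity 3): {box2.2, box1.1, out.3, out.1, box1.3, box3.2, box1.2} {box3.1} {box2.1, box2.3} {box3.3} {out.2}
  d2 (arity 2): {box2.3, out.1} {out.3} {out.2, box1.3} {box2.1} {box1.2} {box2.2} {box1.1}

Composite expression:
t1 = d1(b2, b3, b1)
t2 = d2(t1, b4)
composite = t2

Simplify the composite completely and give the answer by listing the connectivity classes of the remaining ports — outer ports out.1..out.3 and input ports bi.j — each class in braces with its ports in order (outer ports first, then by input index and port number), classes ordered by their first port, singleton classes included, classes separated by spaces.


{out.1, b4.3} {out.2, b1.2, b2.1, b2.2, b2.3, b3.2} {out.3} {b1.1} {b1.3} {b3.1, b3.3} {b4.1} {b4.2}

Treat the ports identified at d2 as solder joints: merge, then drop.
stage d1: inputs (b2, b3, b1), connectivity {out.1, out.3, b1.2, b2.1, b2.2, b2.3, b3.2} {out.2} {b1.1} {b1.3} {b3.1, b3.3}, out.j its boundary
stage d2: inputs (b2, b3, b1, b4), connectivity {out.1, b4.3} {out.2, b1.2, b2.1, b2.2, b2.3, b3.2} {out.3} {b1.1} {b1.3} {b3.1, b3.3} {b4.1} {b4.2}, out.j its boundary


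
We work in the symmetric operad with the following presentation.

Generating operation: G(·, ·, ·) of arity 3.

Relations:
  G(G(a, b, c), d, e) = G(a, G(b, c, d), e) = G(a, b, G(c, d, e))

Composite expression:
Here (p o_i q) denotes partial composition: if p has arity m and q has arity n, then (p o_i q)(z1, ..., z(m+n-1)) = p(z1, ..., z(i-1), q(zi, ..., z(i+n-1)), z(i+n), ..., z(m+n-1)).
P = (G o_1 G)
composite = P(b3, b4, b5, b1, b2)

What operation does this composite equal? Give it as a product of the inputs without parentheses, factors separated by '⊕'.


b3 ⊕ b4 ⊕ b5 ⊕ b1 ⊕ b2

Under associativity of G, the answer is the b's in reading order.
G(b3, b4, b5) reduces to b3 ⊕ b4 ⊕ b5
G(G(b3, b4, b5), b1, b2) reduces to b3 ⊕ b4 ⊕ b5 ⊕ b1 ⊕ b2


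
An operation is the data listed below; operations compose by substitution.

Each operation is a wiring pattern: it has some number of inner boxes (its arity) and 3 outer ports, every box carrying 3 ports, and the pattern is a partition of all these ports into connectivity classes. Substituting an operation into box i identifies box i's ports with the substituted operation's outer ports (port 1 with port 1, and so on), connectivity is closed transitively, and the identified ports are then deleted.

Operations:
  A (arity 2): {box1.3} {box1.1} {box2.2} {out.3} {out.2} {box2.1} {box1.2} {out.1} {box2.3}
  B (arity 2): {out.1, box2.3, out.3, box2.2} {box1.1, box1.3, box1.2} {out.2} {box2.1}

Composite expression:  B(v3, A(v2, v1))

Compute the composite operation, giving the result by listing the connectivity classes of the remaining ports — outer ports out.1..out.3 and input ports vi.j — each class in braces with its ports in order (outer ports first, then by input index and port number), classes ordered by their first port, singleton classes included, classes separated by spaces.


{out.1, out.3} {out.2} {v1.1} {v1.2} {v1.3} {v2.1} {v2.2} {v2.3} {v3.1, v3.2, v3.3}

Two ports join when wires chain via B-identified ports.
composing A on (v2, v1), with out.j its own outer ports: {out.1} {out.2} {out.3} {v1.1} {v1.2} {v1.3} {v2.1} {v2.2} {v2.3}
composing B on (v3, v2, v1), with out.j its own outer ports: {out.1, out.3} {out.2} {v1.1} {v1.2} {v1.3} {v2.1} {v2.2} {v2.3} {v3.1, v3.2, v3.3}


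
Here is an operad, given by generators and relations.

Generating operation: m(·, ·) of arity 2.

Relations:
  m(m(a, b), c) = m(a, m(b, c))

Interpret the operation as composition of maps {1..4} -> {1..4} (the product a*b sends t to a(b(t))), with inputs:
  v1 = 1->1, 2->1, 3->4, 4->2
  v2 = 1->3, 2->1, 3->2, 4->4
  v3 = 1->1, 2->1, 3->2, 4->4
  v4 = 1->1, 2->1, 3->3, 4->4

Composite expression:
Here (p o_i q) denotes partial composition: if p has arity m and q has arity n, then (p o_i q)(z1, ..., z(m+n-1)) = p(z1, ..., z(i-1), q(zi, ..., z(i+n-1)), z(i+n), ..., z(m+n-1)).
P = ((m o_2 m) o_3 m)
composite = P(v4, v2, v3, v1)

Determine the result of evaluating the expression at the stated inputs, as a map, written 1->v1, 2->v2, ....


1->3, 2->3, 3->4, 4->3

m(v3, v1) = 1->1, 2->1, 3->4, 4->1
m(v2, m(v3, v1)) = 1->3, 2->3, 3->4, 4->3
m(v4, m(v2, m(v3, v1))) = 1->3, 2->3, 3->4, 4->3


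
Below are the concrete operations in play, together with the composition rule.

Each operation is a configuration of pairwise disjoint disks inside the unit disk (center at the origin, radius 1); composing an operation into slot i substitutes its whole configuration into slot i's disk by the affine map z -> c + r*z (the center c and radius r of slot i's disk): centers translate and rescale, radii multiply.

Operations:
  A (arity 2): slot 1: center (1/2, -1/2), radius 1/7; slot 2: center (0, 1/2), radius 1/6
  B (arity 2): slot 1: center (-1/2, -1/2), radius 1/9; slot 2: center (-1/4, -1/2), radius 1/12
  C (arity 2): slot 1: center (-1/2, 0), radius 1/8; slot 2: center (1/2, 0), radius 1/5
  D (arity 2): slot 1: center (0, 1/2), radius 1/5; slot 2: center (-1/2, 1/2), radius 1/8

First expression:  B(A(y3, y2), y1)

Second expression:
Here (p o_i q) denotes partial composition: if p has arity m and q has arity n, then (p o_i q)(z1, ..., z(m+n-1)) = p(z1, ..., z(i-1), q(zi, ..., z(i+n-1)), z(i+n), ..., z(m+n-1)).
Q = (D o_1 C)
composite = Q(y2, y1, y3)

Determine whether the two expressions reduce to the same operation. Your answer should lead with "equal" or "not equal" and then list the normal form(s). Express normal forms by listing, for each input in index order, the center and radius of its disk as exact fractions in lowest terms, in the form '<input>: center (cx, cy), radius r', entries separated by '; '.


not equal; the first gives y1: center (-1/4, -1/2), radius 1/12; y2: center (-1/2, -4/9), radius 1/54; y3: center (-4/9, -5/9), radius 1/63 and the second y1: center (1/10, 1/2), radius 1/25; y2: center (-1/10, 1/2), radius 1/40; y3: center (-1/2, 1/2), radius 1/8

In normal form, the first expression is y1: center (-1/4, -1/2), radius 1/12; y2: center (-1/2, -4/9), radius 1/54; y3: center (-4/9, -5/9), radius 1/63
In normal form, the second expression is y1: center (1/10, 1/2), radius 1/25; y2: center (-1/10, 1/2), radius 1/40; y3: center (-1/2, 1/2), radius 1/8
No match — not equal.


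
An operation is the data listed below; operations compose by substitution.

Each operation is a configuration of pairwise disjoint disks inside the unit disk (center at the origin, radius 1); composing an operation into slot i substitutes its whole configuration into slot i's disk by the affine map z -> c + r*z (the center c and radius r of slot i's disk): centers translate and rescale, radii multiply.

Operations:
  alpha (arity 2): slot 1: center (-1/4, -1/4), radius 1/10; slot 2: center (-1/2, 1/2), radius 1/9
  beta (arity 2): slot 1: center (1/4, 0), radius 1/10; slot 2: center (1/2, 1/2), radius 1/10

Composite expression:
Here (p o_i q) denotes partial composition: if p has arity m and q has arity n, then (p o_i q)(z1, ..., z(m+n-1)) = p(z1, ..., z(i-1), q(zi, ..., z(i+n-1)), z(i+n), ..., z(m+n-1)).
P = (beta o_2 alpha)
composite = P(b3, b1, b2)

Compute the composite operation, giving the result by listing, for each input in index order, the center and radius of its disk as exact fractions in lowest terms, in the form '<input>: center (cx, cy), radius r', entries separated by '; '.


b1: center (19/40, 19/40), radius 1/100; b2: center (9/20, 11/20), radius 1/90; b3: center (1/4, 0), radius 1/10

Each b-disk chains the slot maps above it in beta; radii multiply.
input b3: composing its 1 substitution step yields center (1/4, 0), radius 1/10
input b1: composing its 2 substitution steps yields center (19/40, 19/40), radius 1/100
input b2: composing its 2 substitution steps yields center (9/20, 11/20), radius 1/90


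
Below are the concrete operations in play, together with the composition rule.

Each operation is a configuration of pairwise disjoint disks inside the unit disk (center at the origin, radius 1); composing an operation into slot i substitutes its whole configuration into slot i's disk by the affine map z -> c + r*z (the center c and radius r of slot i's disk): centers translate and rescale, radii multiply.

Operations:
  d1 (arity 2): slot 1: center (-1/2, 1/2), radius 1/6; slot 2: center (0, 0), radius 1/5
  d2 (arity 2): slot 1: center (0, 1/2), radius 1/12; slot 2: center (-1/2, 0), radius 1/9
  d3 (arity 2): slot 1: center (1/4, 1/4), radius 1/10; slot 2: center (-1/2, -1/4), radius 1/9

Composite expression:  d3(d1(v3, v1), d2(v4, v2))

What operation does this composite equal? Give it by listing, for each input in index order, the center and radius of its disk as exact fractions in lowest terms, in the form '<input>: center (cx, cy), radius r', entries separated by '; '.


v1: center (1/4, 1/4), radius 1/50; v2: center (-5/9, -1/4), radius 1/81; v3: center (1/5, 3/10), radius 1/60; v4: center (-1/2, -7/36), radius 1/108

Nesting under d3 composes maps z -> c + r*z down each v-path.
input v3: applying the 2 nested substitutions gives center (1/5, 3/10), radius 1/60
input v1: applying the 2 nested substitutions gives center (1/4, 1/4), radius 1/50
input v4: applying the 2 nested substitutions gives center (-1/2, -7/36), radius 1/108
input v2: applying the 2 nested substitutions gives center (-5/9, -1/4), radius 1/81


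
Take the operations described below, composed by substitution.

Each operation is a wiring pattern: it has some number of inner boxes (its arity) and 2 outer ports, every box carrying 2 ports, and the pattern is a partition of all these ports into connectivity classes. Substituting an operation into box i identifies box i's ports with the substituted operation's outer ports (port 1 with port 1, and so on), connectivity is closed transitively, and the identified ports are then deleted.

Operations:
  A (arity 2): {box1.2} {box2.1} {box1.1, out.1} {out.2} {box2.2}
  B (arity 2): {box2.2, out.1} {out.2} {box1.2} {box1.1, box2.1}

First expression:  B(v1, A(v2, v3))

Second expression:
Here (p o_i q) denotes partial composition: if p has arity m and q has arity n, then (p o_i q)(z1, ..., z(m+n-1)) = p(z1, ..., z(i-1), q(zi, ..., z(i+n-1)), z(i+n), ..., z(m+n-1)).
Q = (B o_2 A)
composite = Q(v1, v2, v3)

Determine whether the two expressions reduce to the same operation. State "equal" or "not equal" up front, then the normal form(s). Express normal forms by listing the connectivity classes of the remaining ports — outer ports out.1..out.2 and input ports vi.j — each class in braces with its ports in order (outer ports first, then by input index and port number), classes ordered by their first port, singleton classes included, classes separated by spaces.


The first expression, normalized: {out.1} {out.2} {v1.1, v2.1} {v1.2} {v2.2} {v3.1} {v3.2}
The second expression, normalized: {out.1} {out.2} {v1.1, v2.1} {v1.2} {v2.2} {v3.1} {v3.2}
Identical normal forms: equal.

equal; the common form is {out.1} {out.2} {v1.1, v2.1} {v1.2} {v2.2} {v3.1} {v3.2}


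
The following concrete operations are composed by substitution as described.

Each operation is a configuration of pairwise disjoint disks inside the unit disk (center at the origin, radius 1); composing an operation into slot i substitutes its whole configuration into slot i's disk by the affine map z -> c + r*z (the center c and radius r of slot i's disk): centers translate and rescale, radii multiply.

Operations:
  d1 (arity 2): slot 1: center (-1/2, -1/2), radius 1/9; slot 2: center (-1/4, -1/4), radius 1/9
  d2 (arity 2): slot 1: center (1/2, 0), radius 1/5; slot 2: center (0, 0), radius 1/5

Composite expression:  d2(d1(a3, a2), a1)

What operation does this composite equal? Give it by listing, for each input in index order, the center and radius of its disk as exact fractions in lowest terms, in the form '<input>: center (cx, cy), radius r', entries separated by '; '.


a1: center (0, 0), radius 1/5; a2: center (9/20, -1/20), radius 1/45; a3: center (2/5, -1/10), radius 1/45

Each a-disk chains the slot maps above it in d2; radii multiply.
for a3, the 2-step affine chain lands on center (2/5, -1/10), radius 1/45
for a2, the 2-step affine chain lands on center (9/20, -1/20), radius 1/45
for a1, the 1-step affine chain lands on center (0, 0), radius 1/5


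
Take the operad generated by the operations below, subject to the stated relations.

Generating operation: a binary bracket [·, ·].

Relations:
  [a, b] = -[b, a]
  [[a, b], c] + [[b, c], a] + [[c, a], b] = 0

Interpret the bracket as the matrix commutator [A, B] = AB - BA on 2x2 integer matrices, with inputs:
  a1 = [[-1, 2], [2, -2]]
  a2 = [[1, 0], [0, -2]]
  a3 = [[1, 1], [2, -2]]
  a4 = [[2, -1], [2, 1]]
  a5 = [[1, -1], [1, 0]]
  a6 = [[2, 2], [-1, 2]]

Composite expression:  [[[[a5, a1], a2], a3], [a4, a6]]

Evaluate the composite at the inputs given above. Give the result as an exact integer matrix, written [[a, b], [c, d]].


[a5, a1] = [[-4, 3], [-1, 4]]
[[a5, a1], a2] = [[0, -9], [-3, 0]]
[[[a5, a1], a2], a3] = [[-15, 27], [-9, 15]]
[a4, a6] = [[-3, 2], [1, 3]]
[[[[a5, a1], a2], a3], [a4, a6]] = [[45, 102], [84, -45]]

[[45, 102], [84, -45]]


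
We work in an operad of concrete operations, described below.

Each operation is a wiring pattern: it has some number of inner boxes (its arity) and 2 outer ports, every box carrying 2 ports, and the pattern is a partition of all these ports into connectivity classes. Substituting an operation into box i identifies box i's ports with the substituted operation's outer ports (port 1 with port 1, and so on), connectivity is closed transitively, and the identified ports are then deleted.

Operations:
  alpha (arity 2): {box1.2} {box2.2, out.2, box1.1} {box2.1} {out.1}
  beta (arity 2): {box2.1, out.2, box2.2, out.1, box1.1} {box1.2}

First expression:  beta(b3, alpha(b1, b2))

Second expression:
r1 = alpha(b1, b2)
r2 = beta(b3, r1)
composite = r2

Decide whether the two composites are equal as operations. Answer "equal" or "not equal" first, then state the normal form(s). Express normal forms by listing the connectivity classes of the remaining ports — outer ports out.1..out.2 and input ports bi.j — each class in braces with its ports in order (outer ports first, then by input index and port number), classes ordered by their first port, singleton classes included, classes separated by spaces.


equal; the common form is {out.1, out.2, b1.1, b2.2, b3.1} {b1.2} {b2.1} {b3.2}

In normal form, the first expression is {out.1, out.2, b1.1, b2.2, b3.1} {b1.2} {b2.1} {b3.2}
In normal form, the second expression is {out.1, out.2, b1.1, b2.2, b3.1} {b1.2} {b2.1} {b3.2}
The forms coincide; equal.


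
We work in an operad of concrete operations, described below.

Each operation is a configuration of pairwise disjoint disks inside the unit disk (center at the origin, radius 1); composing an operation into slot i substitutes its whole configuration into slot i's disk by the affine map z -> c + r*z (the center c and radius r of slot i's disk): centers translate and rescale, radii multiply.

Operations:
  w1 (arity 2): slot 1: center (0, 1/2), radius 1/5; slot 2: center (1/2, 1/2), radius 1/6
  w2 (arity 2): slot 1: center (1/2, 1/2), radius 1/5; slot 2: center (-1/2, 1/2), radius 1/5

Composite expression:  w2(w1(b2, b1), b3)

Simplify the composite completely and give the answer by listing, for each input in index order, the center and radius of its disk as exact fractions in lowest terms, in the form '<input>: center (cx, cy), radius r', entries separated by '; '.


b1: center (3/5, 3/5), radius 1/30; b2: center (1/2, 3/5), radius 1/25; b3: center (-1/2, 1/2), radius 1/5

Nesting under w2 composes maps z -> c + r*z down each b-path.
b2: after 2 affine steps, its disk has center (1/2, 3/5), radius 1/25
b1: after 2 affine steps, its disk has center (3/5, 3/5), radius 1/30
b3: after 1 affine step, its disk has center (-1/2, 1/2), radius 1/5


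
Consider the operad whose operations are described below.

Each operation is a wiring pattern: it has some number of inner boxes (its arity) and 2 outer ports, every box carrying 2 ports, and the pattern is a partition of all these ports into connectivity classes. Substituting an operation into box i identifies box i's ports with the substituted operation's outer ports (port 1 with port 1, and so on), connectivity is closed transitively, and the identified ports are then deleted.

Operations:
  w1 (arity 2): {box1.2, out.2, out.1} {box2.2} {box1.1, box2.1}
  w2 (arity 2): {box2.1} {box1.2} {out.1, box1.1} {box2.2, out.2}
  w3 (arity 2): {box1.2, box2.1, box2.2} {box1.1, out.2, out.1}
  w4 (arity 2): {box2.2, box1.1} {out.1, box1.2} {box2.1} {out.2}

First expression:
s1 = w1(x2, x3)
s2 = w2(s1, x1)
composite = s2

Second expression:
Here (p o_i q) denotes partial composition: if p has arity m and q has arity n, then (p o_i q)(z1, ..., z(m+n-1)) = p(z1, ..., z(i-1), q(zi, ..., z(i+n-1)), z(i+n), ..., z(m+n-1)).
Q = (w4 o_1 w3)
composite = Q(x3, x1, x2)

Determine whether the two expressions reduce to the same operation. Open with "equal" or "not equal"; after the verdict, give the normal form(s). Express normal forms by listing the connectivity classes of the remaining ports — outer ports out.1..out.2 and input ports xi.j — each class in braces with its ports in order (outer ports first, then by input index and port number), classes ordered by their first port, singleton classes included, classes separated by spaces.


The first composite normalizes to {out.1, x2.2} {out.2, x1.2} {x1.1} {x2.1, x3.1} {x3.2}
The second composite normalizes to {out.1, x2.2, x3.1} {out.2} {x1.1, x1.2, x3.2} {x2.1}
Distinct normal forms: not equal.

not equal — first {out.1, x2.2} {out.2, x1.2} {x1.1} {x2.1, x3.1} {x3.2}, second {out.1, x2.2, x3.1} {out.2} {x1.1, x1.2, x3.2} {x2.1}


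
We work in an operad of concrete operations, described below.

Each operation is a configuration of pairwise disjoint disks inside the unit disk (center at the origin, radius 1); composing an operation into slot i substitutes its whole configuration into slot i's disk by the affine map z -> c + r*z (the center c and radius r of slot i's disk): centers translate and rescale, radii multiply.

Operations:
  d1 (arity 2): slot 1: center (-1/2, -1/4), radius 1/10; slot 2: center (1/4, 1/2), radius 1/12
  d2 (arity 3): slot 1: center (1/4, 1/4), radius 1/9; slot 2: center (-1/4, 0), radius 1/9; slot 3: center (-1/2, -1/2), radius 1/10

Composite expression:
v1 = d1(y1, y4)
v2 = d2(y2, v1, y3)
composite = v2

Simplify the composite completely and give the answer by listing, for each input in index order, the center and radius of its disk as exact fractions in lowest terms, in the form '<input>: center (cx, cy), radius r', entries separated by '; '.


y1: center (-11/36, -1/36), radius 1/90; y2: center (1/4, 1/4), radius 1/9; y3: center (-1/2, -1/2), radius 1/10; y4: center (-2/9, 1/18), radius 1/108

Each y-disk chains the slot maps above it in d2; radii multiply.
for y2, the 1-step affine chain lands on center (1/4, 1/4), radius 1/9
for y1, the 2-step affine chain lands on center (-11/36, -1/36), radius 1/90
for y4, the 2-step affine chain lands on center (-2/9, 1/18), radius 1/108
for y3, the 1-step affine chain lands on center (-1/2, -1/2), radius 1/10


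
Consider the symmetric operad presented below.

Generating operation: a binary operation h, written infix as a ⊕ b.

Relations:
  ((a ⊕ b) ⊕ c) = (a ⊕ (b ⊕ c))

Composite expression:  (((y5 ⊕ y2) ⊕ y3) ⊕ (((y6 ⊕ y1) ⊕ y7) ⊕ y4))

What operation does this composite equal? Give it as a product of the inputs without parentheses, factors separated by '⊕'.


Associativity of h dissolves the nesting; only the y-input order survives.
(y5 ⊕ y2) spells out as y5 ⊕ y2
((y5 ⊕ y2) ⊕ y3) spells out as y5 ⊕ y2 ⊕ y3
(y6 ⊕ y1) spells out as y6 ⊕ y1
((y6 ⊕ y1) ⊕ y7) spells out as y6 ⊕ y1 ⊕ y7
(((y6 ⊕ y1) ⊕ y7) ⊕ y4) spells out as y6 ⊕ y1 ⊕ y7 ⊕ y4
(((y5 ⊕ y2) ⊕ y3) ⊕ (((y6 ⊕ y1) ⊕ y7) ⊕ y4)) spells out as y5 ⊕ y2 ⊕ y3 ⊕ y6 ⊕ y1 ⊕ y7 ⊕ y4

y5 ⊕ y2 ⊕ y3 ⊕ y6 ⊕ y1 ⊕ y7 ⊕ y4


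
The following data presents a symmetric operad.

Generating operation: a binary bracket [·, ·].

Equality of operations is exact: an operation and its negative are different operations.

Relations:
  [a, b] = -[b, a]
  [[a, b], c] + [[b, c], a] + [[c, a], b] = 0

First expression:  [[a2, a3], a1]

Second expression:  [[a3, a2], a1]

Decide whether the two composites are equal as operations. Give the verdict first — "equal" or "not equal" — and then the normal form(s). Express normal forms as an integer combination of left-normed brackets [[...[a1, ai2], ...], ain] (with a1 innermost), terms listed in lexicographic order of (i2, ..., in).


not equal; the first gives -[[a1, a2], a3] + [[a1, a3], a2] and the second [[a1, a2], a3] - [[a1, a3], a2]


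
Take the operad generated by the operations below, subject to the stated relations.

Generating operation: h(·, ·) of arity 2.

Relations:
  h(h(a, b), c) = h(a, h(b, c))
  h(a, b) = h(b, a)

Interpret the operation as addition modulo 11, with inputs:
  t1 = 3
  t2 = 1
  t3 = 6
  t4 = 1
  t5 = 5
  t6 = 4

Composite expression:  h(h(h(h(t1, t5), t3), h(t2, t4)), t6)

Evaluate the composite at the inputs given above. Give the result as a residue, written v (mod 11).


9 (mod 11)

h(t1, t5) = 8
h(h(t1, t5), t3) = 3
h(t2, t4) = 2
h(h(h(t1, t5), t3), h(t2, t4)) = 5
h(h(h(h(t1, t5), t3), h(t2, t4)), t6) = 9


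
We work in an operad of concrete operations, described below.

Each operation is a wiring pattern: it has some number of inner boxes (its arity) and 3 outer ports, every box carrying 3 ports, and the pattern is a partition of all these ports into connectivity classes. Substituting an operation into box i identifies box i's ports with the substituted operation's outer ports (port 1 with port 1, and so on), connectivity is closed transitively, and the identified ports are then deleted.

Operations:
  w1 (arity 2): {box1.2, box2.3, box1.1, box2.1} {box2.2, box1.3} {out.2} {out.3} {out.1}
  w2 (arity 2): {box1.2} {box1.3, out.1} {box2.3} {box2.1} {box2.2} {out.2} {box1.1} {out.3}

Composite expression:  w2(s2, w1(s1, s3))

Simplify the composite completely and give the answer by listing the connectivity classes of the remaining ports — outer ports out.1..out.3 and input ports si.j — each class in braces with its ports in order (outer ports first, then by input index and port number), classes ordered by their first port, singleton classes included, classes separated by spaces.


{out.1, s2.3} {out.2} {out.3} {s1.1, s1.2, s3.1, s3.3} {s1.3, s3.2} {s2.1} {s2.2}


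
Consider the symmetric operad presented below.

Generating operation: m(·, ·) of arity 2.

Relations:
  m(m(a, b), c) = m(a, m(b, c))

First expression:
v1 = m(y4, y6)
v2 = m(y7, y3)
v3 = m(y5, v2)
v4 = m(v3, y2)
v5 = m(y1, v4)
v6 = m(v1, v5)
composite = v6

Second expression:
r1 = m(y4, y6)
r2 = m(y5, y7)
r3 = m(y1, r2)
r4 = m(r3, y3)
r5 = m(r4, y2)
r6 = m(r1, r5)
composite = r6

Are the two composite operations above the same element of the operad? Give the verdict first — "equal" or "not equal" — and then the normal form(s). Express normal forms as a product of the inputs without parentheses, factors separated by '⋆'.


equal; the common form is y4 ⋆ y6 ⋆ y1 ⋆ y5 ⋆ y7 ⋆ y3 ⋆ y2

The first composite normalizes to y4 ⋆ y6 ⋆ y1 ⋆ y5 ⋆ y7 ⋆ y3 ⋆ y2
The second composite normalizes to y4 ⋆ y6 ⋆ y1 ⋆ y5 ⋆ y7 ⋆ y3 ⋆ y2
The forms coincide; equal.


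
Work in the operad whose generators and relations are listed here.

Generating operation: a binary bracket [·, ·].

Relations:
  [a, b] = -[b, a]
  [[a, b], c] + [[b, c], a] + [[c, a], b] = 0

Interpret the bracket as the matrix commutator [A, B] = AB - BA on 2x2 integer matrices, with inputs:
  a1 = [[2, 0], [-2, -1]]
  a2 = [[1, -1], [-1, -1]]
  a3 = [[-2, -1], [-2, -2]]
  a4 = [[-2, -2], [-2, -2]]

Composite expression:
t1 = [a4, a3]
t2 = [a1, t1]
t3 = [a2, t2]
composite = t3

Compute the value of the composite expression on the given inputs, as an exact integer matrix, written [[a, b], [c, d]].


[[8, 0], [16, -8]]

[a4, a3] = [[2, 0], [0, -2]]
[a1, [a4, a3]] = [[0, 0], [-8, 0]]
[a2, [a1, [a4, a3]]] = [[8, 0], [16, -8]]


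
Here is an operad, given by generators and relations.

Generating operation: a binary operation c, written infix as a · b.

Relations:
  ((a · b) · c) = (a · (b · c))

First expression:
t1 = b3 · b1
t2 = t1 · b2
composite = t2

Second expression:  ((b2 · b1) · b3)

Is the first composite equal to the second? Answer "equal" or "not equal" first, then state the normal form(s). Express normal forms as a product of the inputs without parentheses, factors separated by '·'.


not equal; first: b3 · b1 · b2; second: b2 · b1 · b3

Reducing the first expression gives b3 · b1 · b2
Reducing the second expression gives b2 · b1 · b3
Distinct normal forms: not equal.


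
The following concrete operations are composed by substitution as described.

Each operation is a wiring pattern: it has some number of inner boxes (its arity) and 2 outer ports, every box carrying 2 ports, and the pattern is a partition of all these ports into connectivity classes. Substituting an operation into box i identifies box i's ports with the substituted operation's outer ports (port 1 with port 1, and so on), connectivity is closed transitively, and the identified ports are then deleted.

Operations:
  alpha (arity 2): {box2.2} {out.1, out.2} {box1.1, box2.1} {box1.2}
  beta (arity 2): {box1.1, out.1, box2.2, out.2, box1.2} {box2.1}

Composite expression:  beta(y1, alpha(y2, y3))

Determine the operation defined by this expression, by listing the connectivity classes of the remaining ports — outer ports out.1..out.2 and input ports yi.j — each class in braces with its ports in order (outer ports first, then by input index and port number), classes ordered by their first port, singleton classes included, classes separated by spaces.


{out.1, out.2, y1.1, y1.2} {y2.1, y3.1} {y2.2} {y3.2}

Treat the ports identified at beta as solder joints: merge, then drop.
through alpha, on inputs (y2, y3): {out.1, out.2} {y2.1, y3.1} {y2.2} {y3.2} (out.j = stage outer ports)
through beta, on inputs (y1, y2, y3): {out.1, out.2, y1.1, y1.2} {y2.1, y3.1} {y2.2} {y3.2} (out.j = stage outer ports)
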